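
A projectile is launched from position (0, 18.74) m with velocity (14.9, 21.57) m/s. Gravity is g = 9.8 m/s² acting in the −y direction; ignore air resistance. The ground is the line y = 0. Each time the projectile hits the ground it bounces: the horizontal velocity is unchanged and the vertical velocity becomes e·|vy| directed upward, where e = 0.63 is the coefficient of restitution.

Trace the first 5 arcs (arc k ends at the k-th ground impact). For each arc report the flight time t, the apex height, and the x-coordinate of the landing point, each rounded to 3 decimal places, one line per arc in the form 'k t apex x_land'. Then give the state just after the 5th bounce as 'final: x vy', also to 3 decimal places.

1 5.145 42.478 76.665
2 3.710 16.860 131.942
3 2.337 6.692 166.766
4 1.472 2.656 188.705
5 0.928 1.054 202.527
final: 202.527 2.864

Arc 1: start y=18.740, vy=21.570 → t=5.145, apex=42.478, x_land=76.665, impact vy=-28.854
  bounce: vy ← 0.63·28.854 = 18.178
Arc 2: start y=0.000, vy=18.178 → t=3.710, apex=16.860, x_land=131.942, impact vy=-18.178
  bounce: vy ← 0.63·18.178 = 11.452
Arc 3: start y=0.000, vy=11.452 → t=2.337, apex=6.692, x_land=166.766, impact vy=-11.452
  bounce: vy ← 0.63·11.452 = 7.215
Arc 4: start y=0.000, vy=7.215 → t=1.472, apex=2.656, x_land=188.705, impact vy=-7.215
  bounce: vy ← 0.63·7.215 = 4.545
Arc 5: start y=0.000, vy=4.545 → t=0.928, apex=1.054, x_land=202.527, impact vy=-4.545
  bounce: vy ← 0.63·4.545 = 2.864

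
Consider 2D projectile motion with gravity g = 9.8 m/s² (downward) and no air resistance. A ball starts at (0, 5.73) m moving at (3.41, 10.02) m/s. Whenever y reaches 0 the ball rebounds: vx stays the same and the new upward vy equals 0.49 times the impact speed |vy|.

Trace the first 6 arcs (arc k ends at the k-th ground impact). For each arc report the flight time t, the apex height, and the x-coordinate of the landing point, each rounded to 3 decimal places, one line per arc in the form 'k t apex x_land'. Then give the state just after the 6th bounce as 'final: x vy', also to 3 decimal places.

1 2.511 10.852 8.561
2 1.458 2.606 13.535
3 0.715 0.626 15.972
4 0.350 0.150 17.166
5 0.172 0.036 17.751
6 0.084 0.009 18.038
final: 18.038 0.202

Arc 1: start y=5.730, vy=10.020 → t=2.511, apex=10.852, x_land=8.561, impact vy=-14.585
  bounce: vy ← 0.49·14.585 = 7.146
Arc 2: start y=0.000, vy=7.146 → t=1.458, apex=2.606, x_land=13.535, impact vy=-7.146
  bounce: vy ← 0.49·7.146 = 3.502
Arc 3: start y=0.000, vy=3.502 → t=0.715, apex=0.626, x_land=15.972, impact vy=-3.502
  bounce: vy ← 0.49·3.502 = 1.716
Arc 4: start y=0.000, vy=1.716 → t=0.350, apex=0.150, x_land=17.166, impact vy=-1.716
  bounce: vy ← 0.49·1.716 = 0.841
Arc 5: start y=0.000, vy=0.841 → t=0.172, apex=0.036, x_land=17.751, impact vy=-0.841
  bounce: vy ← 0.49·0.841 = 0.412
Arc 6: start y=0.000, vy=0.412 → t=0.084, apex=0.009, x_land=18.038, impact vy=-0.412
  bounce: vy ← 0.49·0.412 = 0.202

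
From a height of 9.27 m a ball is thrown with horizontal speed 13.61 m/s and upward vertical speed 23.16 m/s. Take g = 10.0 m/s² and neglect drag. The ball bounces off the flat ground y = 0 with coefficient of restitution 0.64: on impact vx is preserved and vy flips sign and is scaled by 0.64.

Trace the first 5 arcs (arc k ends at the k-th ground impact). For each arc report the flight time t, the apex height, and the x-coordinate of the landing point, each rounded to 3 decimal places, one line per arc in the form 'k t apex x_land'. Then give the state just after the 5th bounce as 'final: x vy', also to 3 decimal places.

Arc 1: start y=9.270, vy=23.160 → t=5.003, apex=36.089, x_land=68.085, impact vy=-26.866
  bounce: vy ← 0.64·26.866 = 17.194
Arc 2: start y=0.000, vy=17.194 → t=3.439, apex=14.782, x_land=114.888, impact vy=-17.194
  bounce: vy ← 0.64·17.194 = 11.004
Arc 3: start y=0.000, vy=11.004 → t=2.201, apex=6.055, x_land=144.842, impact vy=-11.004
  bounce: vy ← 0.64·11.004 = 7.043
Arc 4: start y=0.000, vy=7.043 → t=1.409, apex=2.480, x_land=164.013, impact vy=-7.043
  bounce: vy ← 0.64·7.043 = 4.507
Arc 5: start y=0.000, vy=4.507 → t=0.901, apex=1.016, x_land=176.282, impact vy=-4.507
  bounce: vy ← 0.64·4.507 = 2.885

1 5.003 36.089 68.085
2 3.439 14.782 114.888
3 2.201 6.055 144.842
4 1.409 2.480 164.013
5 0.901 1.016 176.282
final: 176.282 2.885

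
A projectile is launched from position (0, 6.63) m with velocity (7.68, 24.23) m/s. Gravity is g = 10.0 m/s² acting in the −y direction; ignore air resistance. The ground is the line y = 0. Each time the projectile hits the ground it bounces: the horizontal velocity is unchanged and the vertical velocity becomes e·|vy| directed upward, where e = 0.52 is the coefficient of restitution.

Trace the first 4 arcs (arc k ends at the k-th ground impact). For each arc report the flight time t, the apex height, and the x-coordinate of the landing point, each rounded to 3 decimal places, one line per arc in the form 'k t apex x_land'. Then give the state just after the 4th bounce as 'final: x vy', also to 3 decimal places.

1 5.106 35.985 39.212
2 2.790 9.730 60.639
3 1.451 2.631 71.781
4 0.754 0.711 77.575
final: 77.575 1.961

Arc 1: start y=6.630, vy=24.230 → t=5.106, apex=35.985, x_land=39.212, impact vy=-26.827
  bounce: vy ← 0.52·26.827 = 13.950
Arc 2: start y=0.000, vy=13.950 → t=2.790, apex=9.730, x_land=60.639, impact vy=-13.950
  bounce: vy ← 0.52·13.950 = 7.254
Arc 3: start y=0.000, vy=7.254 → t=1.451, apex=2.631, x_land=71.781, impact vy=-7.254
  bounce: vy ← 0.52·7.254 = 3.772
Arc 4: start y=0.000, vy=3.772 → t=0.754, apex=0.711, x_land=77.575, impact vy=-3.772
  bounce: vy ← 0.52·3.772 = 1.961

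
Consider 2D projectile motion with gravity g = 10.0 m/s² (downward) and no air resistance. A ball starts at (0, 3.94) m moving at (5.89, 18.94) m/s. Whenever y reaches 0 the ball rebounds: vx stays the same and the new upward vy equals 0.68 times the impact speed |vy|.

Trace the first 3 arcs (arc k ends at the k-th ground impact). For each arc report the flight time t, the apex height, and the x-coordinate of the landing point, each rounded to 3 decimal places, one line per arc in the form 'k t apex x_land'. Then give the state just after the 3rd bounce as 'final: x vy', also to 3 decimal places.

Arc 1: start y=3.940, vy=18.940 → t=3.986, apex=21.876, x_land=23.476, impact vy=-20.917
  bounce: vy ← 0.68·20.917 = 14.224
Arc 2: start y=0.000, vy=14.224 → t=2.845, apex=10.116, x_land=40.231, impact vy=-14.224
  bounce: vy ← 0.68·14.224 = 9.672
Arc 3: start y=0.000, vy=9.672 → t=1.934, apex=4.677, x_land=51.625, impact vy=-9.672
  bounce: vy ← 0.68·9.672 = 6.577

1 3.986 21.876 23.476
2 2.845 10.116 40.231
3 1.934 4.677 51.625
final: 51.625 6.577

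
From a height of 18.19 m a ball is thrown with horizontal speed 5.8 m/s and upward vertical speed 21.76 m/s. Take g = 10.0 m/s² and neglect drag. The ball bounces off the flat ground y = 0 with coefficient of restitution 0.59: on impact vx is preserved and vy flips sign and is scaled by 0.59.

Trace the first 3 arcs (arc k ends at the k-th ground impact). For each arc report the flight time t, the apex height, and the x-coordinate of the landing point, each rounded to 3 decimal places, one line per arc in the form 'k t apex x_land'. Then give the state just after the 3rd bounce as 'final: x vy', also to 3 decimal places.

1 5.070 41.865 29.404
2 3.414 14.573 49.208
3 2.015 5.073 60.892
final: 60.892 5.943

Arc 1: start y=18.190, vy=21.760 → t=5.070, apex=41.865, x_land=29.404, impact vy=-28.936
  bounce: vy ← 0.59·28.936 = 17.072
Arc 2: start y=0.000, vy=17.072 → t=3.414, apex=14.573, x_land=49.208, impact vy=-17.072
  bounce: vy ← 0.59·17.072 = 10.073
Arc 3: start y=0.000, vy=10.073 → t=2.015, apex=5.073, x_land=60.892, impact vy=-10.073
  bounce: vy ← 0.59·10.073 = 5.943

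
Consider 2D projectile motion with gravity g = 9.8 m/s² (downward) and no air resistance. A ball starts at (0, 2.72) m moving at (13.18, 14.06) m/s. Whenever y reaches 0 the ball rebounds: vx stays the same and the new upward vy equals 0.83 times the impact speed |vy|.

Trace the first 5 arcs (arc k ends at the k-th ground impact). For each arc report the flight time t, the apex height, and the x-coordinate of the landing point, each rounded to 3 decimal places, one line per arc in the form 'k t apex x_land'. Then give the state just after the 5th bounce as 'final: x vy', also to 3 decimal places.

Arc 1: start y=2.720, vy=14.060 → t=3.051, apex=12.806, x_land=40.216, impact vy=-15.843
  bounce: vy ← 0.83·15.843 = 13.150
Arc 2: start y=0.000, vy=13.150 → t=2.684, apex=8.822, x_land=75.586, impact vy=-13.150
  bounce: vy ← 0.83·13.150 = 10.914
Arc 3: start y=0.000, vy=10.914 → t=2.227, apex=6.077, x_land=104.943, impact vy=-10.914
  bounce: vy ← 0.83·10.914 = 9.059
Arc 4: start y=0.000, vy=9.059 → t=1.849, apex=4.187, x_land=129.309, impact vy=-9.059
  bounce: vy ← 0.83·9.059 = 7.519
Arc 5: start y=0.000, vy=7.519 → t=1.534, apex=2.884, x_land=149.533, impact vy=-7.519
  bounce: vy ← 0.83·7.519 = 6.241

1 3.051 12.806 40.216
2 2.684 8.822 75.586
3 2.227 6.077 104.943
4 1.849 4.187 129.309
5 1.534 2.884 149.533
final: 149.533 6.241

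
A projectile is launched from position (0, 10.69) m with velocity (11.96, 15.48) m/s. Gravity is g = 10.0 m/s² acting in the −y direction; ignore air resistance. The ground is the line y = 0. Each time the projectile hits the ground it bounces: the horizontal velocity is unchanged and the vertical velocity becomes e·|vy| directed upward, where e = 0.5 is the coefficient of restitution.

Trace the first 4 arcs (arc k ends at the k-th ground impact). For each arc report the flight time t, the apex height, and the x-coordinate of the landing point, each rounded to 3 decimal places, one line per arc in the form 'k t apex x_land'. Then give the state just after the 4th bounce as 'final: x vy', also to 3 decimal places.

1 3.677 22.672 43.982
2 2.129 5.668 69.449
3 1.065 1.417 82.183
4 0.532 0.354 88.550
final: 88.550 1.331

Arc 1: start y=10.690, vy=15.480 → t=3.677, apex=22.672, x_land=43.982, impact vy=-21.294
  bounce: vy ← 0.5·21.294 = 10.647
Arc 2: start y=0.000, vy=10.647 → t=2.129, apex=5.668, x_land=69.449, impact vy=-10.647
  bounce: vy ← 0.5·10.647 = 5.323
Arc 3: start y=0.000, vy=5.323 → t=1.065, apex=1.417, x_land=82.183, impact vy=-5.323
  bounce: vy ← 0.5·5.323 = 2.662
Arc 4: start y=0.000, vy=2.662 → t=0.532, apex=0.354, x_land=88.550, impact vy=-2.662
  bounce: vy ← 0.5·2.662 = 1.331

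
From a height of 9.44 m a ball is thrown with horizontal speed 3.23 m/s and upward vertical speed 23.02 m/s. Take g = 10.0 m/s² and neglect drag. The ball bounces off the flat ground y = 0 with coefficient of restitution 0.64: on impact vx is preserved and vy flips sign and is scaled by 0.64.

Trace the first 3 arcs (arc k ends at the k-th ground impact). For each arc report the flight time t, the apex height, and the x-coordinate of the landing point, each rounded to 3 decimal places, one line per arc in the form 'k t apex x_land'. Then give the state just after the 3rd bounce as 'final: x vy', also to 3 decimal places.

1 4.983 35.936 16.095
2 3.432 14.719 27.179
3 2.196 6.029 34.272
final: 34.272 7.028

Arc 1: start y=9.440, vy=23.020 → t=4.983, apex=35.936, x_land=16.095, impact vy=-26.809
  bounce: vy ← 0.64·26.809 = 17.158
Arc 2: start y=0.000, vy=17.158 → t=3.432, apex=14.719, x_land=27.179, impact vy=-17.158
  bounce: vy ← 0.64·17.158 = 10.981
Arc 3: start y=0.000, vy=10.981 → t=2.196, apex=6.029, x_land=34.272, impact vy=-10.981
  bounce: vy ← 0.64·10.981 = 7.028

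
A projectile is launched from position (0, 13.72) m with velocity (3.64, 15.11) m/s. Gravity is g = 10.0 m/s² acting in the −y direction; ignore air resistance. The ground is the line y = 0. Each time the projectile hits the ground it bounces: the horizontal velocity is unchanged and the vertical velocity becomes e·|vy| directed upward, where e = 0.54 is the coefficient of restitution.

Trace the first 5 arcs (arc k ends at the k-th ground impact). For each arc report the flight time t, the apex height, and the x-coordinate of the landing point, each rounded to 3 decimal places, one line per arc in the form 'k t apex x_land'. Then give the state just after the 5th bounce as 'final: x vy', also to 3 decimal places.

Arc 1: start y=13.720, vy=15.110 → t=3.753, apex=25.136, x_land=13.661, impact vy=-22.421
  bounce: vy ← 0.54·22.421 = 12.107
Arc 2: start y=0.000, vy=12.107 → t=2.421, apex=7.330, x_land=22.476, impact vy=-12.107
  bounce: vy ← 0.54·12.107 = 6.538
Arc 3: start y=0.000, vy=6.538 → t=1.308, apex=2.137, x_land=27.235, impact vy=-6.538
  bounce: vy ← 0.54·6.538 = 3.531
Arc 4: start y=0.000, vy=3.531 → t=0.706, apex=0.623, x_land=29.806, impact vy=-3.531
  bounce: vy ← 0.54·3.531 = 1.906
Arc 5: start y=0.000, vy=1.906 → t=0.381, apex=0.182, x_land=31.193, impact vy=-1.906
  bounce: vy ← 0.54·1.906 = 1.030

1 3.753 25.136 13.661
2 2.421 7.330 22.476
3 1.308 2.137 27.235
4 0.706 0.623 29.806
5 0.381 0.182 31.193
final: 31.193 1.030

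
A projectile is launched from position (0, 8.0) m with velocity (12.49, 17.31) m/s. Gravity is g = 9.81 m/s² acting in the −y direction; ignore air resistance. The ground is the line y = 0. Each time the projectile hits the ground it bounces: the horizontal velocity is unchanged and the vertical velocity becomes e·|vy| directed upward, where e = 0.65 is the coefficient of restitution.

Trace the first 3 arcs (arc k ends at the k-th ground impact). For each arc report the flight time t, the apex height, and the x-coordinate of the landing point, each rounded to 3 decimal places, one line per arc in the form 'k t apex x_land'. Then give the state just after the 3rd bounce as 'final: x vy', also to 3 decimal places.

Arc 1: start y=8.000, vy=17.310 → t=3.943, apex=23.272, x_land=49.245, impact vy=-21.368
  bounce: vy ← 0.65·21.368 = 13.889
Arc 2: start y=0.000, vy=13.889 → t=2.832, apex=9.832, x_land=84.612, impact vy=-13.889
  bounce: vy ← 0.65·13.889 = 9.028
Arc 3: start y=0.000, vy=9.028 → t=1.841, apex=4.154, x_land=107.601, impact vy=-9.028
  bounce: vy ← 0.65·9.028 = 5.868

1 3.943 23.272 49.245
2 2.832 9.832 84.612
3 1.841 4.154 107.601
final: 107.601 5.868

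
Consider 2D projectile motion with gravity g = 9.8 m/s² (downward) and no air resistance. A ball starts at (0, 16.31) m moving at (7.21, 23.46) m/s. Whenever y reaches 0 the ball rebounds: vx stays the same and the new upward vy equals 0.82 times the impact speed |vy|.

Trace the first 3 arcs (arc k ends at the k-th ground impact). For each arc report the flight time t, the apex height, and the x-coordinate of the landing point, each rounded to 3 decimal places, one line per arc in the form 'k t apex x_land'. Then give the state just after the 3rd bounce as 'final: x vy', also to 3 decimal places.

Arc 1: start y=16.310, vy=23.460 → t=5.404, apex=44.390, x_land=38.961, impact vy=-29.497
  bounce: vy ← 0.82·29.497 = 24.187
Arc 2: start y=0.000, vy=24.187 → t=4.936, apex=29.848, x_land=74.551, impact vy=-24.187
  bounce: vy ← 0.82·24.187 = 19.833
Arc 3: start y=0.000, vy=19.833 → t=4.048, apex=20.070, x_land=103.734, impact vy=-19.833
  bounce: vy ← 0.82·19.833 = 16.263

1 5.404 44.390 38.961
2 4.936 29.848 74.551
3 4.048 20.070 103.734
final: 103.734 16.263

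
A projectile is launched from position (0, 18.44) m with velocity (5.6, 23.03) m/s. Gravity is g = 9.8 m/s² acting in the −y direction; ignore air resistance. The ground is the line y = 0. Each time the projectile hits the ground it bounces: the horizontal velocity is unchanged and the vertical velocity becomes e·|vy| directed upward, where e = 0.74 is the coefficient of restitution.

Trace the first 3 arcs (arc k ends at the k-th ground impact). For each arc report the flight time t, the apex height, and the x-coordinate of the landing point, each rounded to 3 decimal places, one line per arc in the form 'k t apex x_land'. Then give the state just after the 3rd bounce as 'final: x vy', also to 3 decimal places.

Arc 1: start y=18.440, vy=23.030 → t=5.397, apex=45.500, x_land=30.225, impact vy=-29.863
  bounce: vy ← 0.74·29.863 = 22.099
Arc 2: start y=0.000, vy=22.099 → t=4.510, apex=24.916, x_land=55.480, impact vy=-22.099
  bounce: vy ← 0.74·22.099 = 16.353
Arc 3: start y=0.000, vy=16.353 → t=3.337, apex=13.644, x_land=74.169, impact vy=-16.353
  bounce: vy ← 0.74·16.353 = 12.101

1 5.397 45.500 30.225
2 4.510 24.916 55.480
3 3.337 13.644 74.169
final: 74.169 12.101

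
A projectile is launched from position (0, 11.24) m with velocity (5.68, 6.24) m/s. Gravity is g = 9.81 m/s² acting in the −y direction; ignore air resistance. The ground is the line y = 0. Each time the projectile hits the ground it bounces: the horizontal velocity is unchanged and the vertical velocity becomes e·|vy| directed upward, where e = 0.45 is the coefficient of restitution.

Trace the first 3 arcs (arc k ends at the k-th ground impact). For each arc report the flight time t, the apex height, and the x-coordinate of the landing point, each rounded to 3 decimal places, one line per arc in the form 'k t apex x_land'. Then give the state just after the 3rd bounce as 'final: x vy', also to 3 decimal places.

Arc 1: start y=11.240, vy=6.240 → t=2.278, apex=13.225, x_land=12.939, impact vy=-16.108
  bounce: vy ← 0.45·16.108 = 7.249
Arc 2: start y=0.000, vy=7.249 → t=1.478, apex=2.678, x_land=21.333, impact vy=-7.249
  bounce: vy ← 0.45·7.249 = 3.262
Arc 3: start y=0.000, vy=3.262 → t=0.665, apex=0.542, x_land=25.111, impact vy=-3.262
  bounce: vy ← 0.45·3.262 = 1.468

1 2.278 13.225 12.939
2 1.478 2.678 21.333
3 0.665 0.542 25.111
final: 25.111 1.468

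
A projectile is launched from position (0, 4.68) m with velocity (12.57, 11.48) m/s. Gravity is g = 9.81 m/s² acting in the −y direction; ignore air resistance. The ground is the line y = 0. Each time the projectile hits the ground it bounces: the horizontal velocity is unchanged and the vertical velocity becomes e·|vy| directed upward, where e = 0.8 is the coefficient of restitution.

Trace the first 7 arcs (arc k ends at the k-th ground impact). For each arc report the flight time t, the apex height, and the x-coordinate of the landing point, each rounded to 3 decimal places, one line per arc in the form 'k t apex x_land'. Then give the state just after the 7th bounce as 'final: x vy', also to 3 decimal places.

1 2.695 11.397 33.871
2 2.439 7.294 64.528
3 1.951 4.668 89.054
4 1.561 2.988 108.674
5 1.249 1.912 124.371
6 0.999 1.224 136.928
7 0.799 0.783 146.974
final: 146.974 3.136

Arc 1: start y=4.680, vy=11.480 → t=2.695, apex=11.397, x_land=33.871, impact vy=-14.954
  bounce: vy ← 0.8·14.954 = 11.963
Arc 2: start y=0.000, vy=11.963 → t=2.439, apex=7.294, x_land=64.528, impact vy=-11.963
  bounce: vy ← 0.8·11.963 = 9.570
Arc 3: start y=0.000, vy=9.570 → t=1.951, apex=4.668, x_land=89.054, impact vy=-9.570
  bounce: vy ← 0.8·9.570 = 7.656
Arc 4: start y=0.000, vy=7.656 → t=1.561, apex=2.988, x_land=108.674, impact vy=-7.656
  bounce: vy ← 0.8·7.656 = 6.125
Arc 5: start y=0.000, vy=6.125 → t=1.249, apex=1.912, x_land=124.371, impact vy=-6.125
  bounce: vy ← 0.8·6.125 = 4.900
Arc 6: start y=0.000, vy=4.900 → t=0.999, apex=1.224, x_land=136.928, impact vy=-4.900
  bounce: vy ← 0.8·4.900 = 3.920
Arc 7: start y=0.000, vy=3.920 → t=0.799, apex=0.783, x_land=146.974, impact vy=-3.920
  bounce: vy ← 0.8·3.920 = 3.136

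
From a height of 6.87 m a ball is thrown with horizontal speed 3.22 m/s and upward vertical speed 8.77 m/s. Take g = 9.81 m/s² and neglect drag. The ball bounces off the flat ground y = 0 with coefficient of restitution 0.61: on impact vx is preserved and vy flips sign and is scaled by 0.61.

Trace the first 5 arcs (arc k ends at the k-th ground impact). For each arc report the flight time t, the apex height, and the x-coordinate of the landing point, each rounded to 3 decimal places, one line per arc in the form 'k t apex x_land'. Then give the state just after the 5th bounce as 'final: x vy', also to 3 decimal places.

1 2.377 10.790 7.654
2 1.809 4.015 13.481
3 1.104 1.494 17.035
4 0.673 0.556 19.203
5 0.411 0.207 20.526
final: 20.526 1.229

Arc 1: start y=6.870, vy=8.770 → t=2.377, apex=10.790, x_land=7.654, impact vy=-14.550
  bounce: vy ← 0.61·14.550 = 8.875
Arc 2: start y=0.000, vy=8.875 → t=1.809, apex=4.015, x_land=13.481, impact vy=-8.875
  bounce: vy ← 0.61·8.875 = 5.414
Arc 3: start y=0.000, vy=5.414 → t=1.104, apex=1.494, x_land=17.035, impact vy=-5.414
  bounce: vy ← 0.61·5.414 = 3.303
Arc 4: start y=0.000, vy=3.303 → t=0.673, apex=0.556, x_land=19.203, impact vy=-3.303
  bounce: vy ← 0.61·3.303 = 2.015
Arc 5: start y=0.000, vy=2.015 → t=0.411, apex=0.207, x_land=20.526, impact vy=-2.015
  bounce: vy ← 0.61·2.015 = 1.229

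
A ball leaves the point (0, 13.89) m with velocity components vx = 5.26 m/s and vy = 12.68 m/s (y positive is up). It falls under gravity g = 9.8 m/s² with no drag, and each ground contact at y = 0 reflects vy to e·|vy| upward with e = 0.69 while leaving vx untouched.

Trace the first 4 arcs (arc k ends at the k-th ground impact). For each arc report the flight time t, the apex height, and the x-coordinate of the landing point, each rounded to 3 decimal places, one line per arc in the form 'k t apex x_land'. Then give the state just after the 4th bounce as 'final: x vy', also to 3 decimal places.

1 3.417 22.093 17.975
2 2.930 10.519 33.388
3 2.022 5.008 44.023
4 1.395 2.384 51.362
final: 51.362 4.717

Arc 1: start y=13.890, vy=12.680 → t=3.417, apex=22.093, x_land=17.975, impact vy=-20.809
  bounce: vy ← 0.69·20.809 = 14.358
Arc 2: start y=0.000, vy=14.358 → t=2.930, apex=10.519, x_land=33.388, impact vy=-14.358
  bounce: vy ← 0.69·14.358 = 9.907
Arc 3: start y=0.000, vy=9.907 → t=2.022, apex=5.008, x_land=44.023, impact vy=-9.907
  bounce: vy ← 0.69·9.907 = 6.836
Arc 4: start y=0.000, vy=6.836 → t=1.395, apex=2.384, x_land=51.362, impact vy=-6.836
  bounce: vy ← 0.69·6.836 = 4.717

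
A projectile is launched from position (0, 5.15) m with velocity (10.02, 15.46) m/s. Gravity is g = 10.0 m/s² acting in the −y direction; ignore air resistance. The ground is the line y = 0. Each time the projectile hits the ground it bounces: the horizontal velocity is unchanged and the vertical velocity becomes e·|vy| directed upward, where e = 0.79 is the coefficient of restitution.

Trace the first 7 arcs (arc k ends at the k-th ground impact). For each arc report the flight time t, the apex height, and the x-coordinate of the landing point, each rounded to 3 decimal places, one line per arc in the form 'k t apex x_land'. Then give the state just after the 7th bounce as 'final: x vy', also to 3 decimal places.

Arc 1: start y=5.150, vy=15.460 → t=3.395, apex=17.101, x_land=34.021, impact vy=-18.494
  bounce: vy ← 0.79·18.494 = 14.610
Arc 2: start y=0.000, vy=14.610 → t=2.922, apex=10.672, x_land=63.300, impact vy=-14.610
  bounce: vy ← 0.79·14.610 = 11.542
Arc 3: start y=0.000, vy=11.542 → t=2.308, apex=6.661, x_land=86.430, impact vy=-11.542
  bounce: vy ← 0.79·11.542 = 9.118
Arc 4: start y=0.000, vy=9.118 → t=1.824, apex=4.157, x_land=104.702, impact vy=-9.118
  bounce: vy ← 0.79·9.118 = 7.203
Arc 5: start y=0.000, vy=7.203 → t=1.441, apex=2.594, x_land=119.137, impact vy=-7.203
  bounce: vy ← 0.79·7.203 = 5.691
Arc 6: start y=0.000, vy=5.691 → t=1.138, apex=1.619, x_land=130.541, impact vy=-5.691
  bounce: vy ← 0.79·5.691 = 4.496
Arc 7: start y=0.000, vy=4.496 → t=0.899, apex=1.010, x_land=139.550, impact vy=-4.496
  bounce: vy ← 0.79·4.496 = 3.551

1 3.395 17.101 34.021
2 2.922 10.672 63.300
3 2.308 6.661 86.430
4 1.824 4.157 104.702
5 1.441 2.594 119.137
6 1.138 1.619 130.541
7 0.899 1.010 139.550
final: 139.550 3.551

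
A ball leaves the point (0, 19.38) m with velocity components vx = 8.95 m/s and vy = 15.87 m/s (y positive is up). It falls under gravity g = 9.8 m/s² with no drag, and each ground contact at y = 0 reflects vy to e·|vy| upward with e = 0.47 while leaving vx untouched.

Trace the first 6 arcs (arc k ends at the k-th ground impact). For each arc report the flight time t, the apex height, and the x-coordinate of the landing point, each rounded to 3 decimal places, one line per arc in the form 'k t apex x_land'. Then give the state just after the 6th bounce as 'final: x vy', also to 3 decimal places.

1 4.184 32.230 37.447
2 2.411 7.120 59.024
3 1.133 1.573 69.165
4 0.533 0.347 73.931
5 0.250 0.077 76.171
6 0.118 0.017 77.224
final: 77.224 0.271

Arc 1: start y=19.380, vy=15.870 → t=4.184, apex=32.230, x_land=37.447, impact vy=-25.134
  bounce: vy ← 0.47·25.134 = 11.813
Arc 2: start y=0.000, vy=11.813 → t=2.411, apex=7.120, x_land=59.024, impact vy=-11.813
  bounce: vy ← 0.47·11.813 = 5.552
Arc 3: start y=0.000, vy=5.552 → t=1.133, apex=1.573, x_land=69.165, impact vy=-5.552
  bounce: vy ← 0.47·5.552 = 2.609
Arc 4: start y=0.000, vy=2.609 → t=0.533, apex=0.347, x_land=73.931, impact vy=-2.609
  bounce: vy ← 0.47·2.609 = 1.226
Arc 5: start y=0.000, vy=1.226 → t=0.250, apex=0.077, x_land=76.171, impact vy=-1.226
  bounce: vy ← 0.47·1.226 = 0.576
Arc 6: start y=0.000, vy=0.576 → t=0.118, apex=0.017, x_land=77.224, impact vy=-0.576
  bounce: vy ← 0.47·0.576 = 0.271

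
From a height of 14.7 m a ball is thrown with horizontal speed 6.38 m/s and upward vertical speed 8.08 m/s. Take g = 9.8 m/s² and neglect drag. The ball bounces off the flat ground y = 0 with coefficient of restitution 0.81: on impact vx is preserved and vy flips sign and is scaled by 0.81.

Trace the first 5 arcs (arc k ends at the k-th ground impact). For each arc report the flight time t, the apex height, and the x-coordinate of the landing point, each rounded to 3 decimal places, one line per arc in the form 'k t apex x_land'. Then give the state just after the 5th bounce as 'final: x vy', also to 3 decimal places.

Arc 1: start y=14.700, vy=8.080 → t=2.743, apex=18.031, x_land=17.499, impact vy=-18.799
  bounce: vy ← 0.81·18.799 = 15.227
Arc 2: start y=0.000, vy=15.227 → t=3.108, apex=11.830, x_land=37.325, impact vy=-15.227
  bounce: vy ← 0.81·15.227 = 12.334
Arc 3: start y=0.000, vy=12.334 → t=2.517, apex=7.762, x_land=53.385, impact vy=-12.334
  bounce: vy ← 0.81·12.334 = 9.991
Arc 4: start y=0.000, vy=9.991 → t=2.039, apex=5.092, x_land=66.393, impact vy=-9.991
  bounce: vy ← 0.81·9.991 = 8.092
Arc 5: start y=0.000, vy=8.092 → t=1.652, apex=3.341, x_land=76.930, impact vy=-8.092
  bounce: vy ← 0.81·8.092 = 6.555

1 2.743 18.031 17.499
2 3.108 11.830 37.325
3 2.517 7.762 53.385
4 2.039 5.092 66.393
5 1.652 3.341 76.930
final: 76.930 6.555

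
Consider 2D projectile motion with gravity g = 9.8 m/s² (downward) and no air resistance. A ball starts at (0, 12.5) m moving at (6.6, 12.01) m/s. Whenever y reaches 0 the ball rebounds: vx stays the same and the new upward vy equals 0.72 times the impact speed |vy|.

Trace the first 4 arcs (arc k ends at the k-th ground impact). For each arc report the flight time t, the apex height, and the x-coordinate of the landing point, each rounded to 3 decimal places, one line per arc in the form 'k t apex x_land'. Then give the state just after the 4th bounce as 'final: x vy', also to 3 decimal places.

1 3.239 19.859 21.375
2 2.899 10.295 40.509
3 2.087 5.337 54.285
4 1.503 2.767 64.203
final: 64.203 5.302

Arc 1: start y=12.500, vy=12.010 → t=3.239, apex=19.859, x_land=21.375, impact vy=-19.729
  bounce: vy ← 0.72·19.729 = 14.205
Arc 2: start y=0.000, vy=14.205 → t=2.899, apex=10.295, x_land=40.509, impact vy=-14.205
  bounce: vy ← 0.72·14.205 = 10.228
Arc 3: start y=0.000, vy=10.228 → t=2.087, apex=5.337, x_land=54.285, impact vy=-10.228
  bounce: vy ← 0.72·10.228 = 7.364
Arc 4: start y=0.000, vy=7.364 → t=1.503, apex=2.767, x_land=64.203, impact vy=-7.364
  bounce: vy ← 0.72·7.364 = 5.302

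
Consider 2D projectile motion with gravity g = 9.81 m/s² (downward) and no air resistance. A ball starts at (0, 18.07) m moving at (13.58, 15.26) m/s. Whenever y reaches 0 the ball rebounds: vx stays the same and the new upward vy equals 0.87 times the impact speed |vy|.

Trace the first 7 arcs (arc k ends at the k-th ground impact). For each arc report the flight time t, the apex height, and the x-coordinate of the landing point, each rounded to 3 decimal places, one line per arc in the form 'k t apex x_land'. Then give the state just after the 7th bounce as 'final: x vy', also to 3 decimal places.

1 4.026 29.939 54.675
2 4.299 22.661 113.053
3 3.740 17.152 163.841
4 3.254 12.982 208.027
5 2.831 9.826 246.469
6 2.463 7.438 279.914
7 2.143 5.629 309.010
final: 309.010 9.143

Arc 1: start y=18.070, vy=15.260 → t=4.026, apex=29.939, x_land=54.675, impact vy=-24.236
  bounce: vy ← 0.87·24.236 = 21.086
Arc 2: start y=0.000, vy=21.086 → t=4.299, apex=22.661, x_land=113.053, impact vy=-21.086
  bounce: vy ← 0.87·21.086 = 18.344
Arc 3: start y=0.000, vy=18.344 → t=3.740, apex=17.152, x_land=163.841, impact vy=-18.344
  bounce: vy ← 0.87·18.344 = 15.960
Arc 4: start y=0.000, vy=15.960 → t=3.254, apex=12.982, x_land=208.027, impact vy=-15.960
  bounce: vy ← 0.87·15.960 = 13.885
Arc 5: start y=0.000, vy=13.885 → t=2.831, apex=9.826, x_land=246.469, impact vy=-13.885
  bounce: vy ← 0.87·13.885 = 12.080
Arc 6: start y=0.000, vy=12.080 → t=2.463, apex=7.438, x_land=279.914, impact vy=-12.080
  bounce: vy ← 0.87·12.080 = 10.510
Arc 7: start y=0.000, vy=10.510 → t=2.143, apex=5.629, x_land=309.010, impact vy=-10.510
  bounce: vy ← 0.87·10.510 = 9.143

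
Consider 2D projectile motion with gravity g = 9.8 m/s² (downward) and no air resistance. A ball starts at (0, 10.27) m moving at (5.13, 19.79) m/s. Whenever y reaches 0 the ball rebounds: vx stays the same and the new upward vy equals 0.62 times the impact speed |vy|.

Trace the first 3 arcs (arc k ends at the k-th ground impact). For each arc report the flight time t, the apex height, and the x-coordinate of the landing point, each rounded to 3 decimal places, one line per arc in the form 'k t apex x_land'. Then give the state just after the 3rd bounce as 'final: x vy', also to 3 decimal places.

1 4.504 30.252 23.106
2 3.081 11.629 38.912
3 1.910 4.470 48.712
final: 48.712 5.803

Arc 1: start y=10.270, vy=19.790 → t=4.504, apex=30.252, x_land=23.106, impact vy=-24.350
  bounce: vy ← 0.62·24.350 = 15.097
Arc 2: start y=0.000, vy=15.097 → t=3.081, apex=11.629, x_land=38.912, impact vy=-15.097
  bounce: vy ← 0.62·15.097 = 9.360
Arc 3: start y=0.000, vy=9.360 → t=1.910, apex=4.470, x_land=48.712, impact vy=-9.360
  bounce: vy ← 0.62·9.360 = 5.803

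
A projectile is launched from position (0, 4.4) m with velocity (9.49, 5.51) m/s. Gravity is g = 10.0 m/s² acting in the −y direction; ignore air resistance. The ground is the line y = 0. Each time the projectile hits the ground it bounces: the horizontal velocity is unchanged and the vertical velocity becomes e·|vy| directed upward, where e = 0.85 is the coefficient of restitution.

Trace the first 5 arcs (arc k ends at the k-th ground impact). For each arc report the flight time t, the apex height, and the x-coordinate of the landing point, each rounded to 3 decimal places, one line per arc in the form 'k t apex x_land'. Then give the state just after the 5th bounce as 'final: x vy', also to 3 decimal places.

1 1.639 5.918 15.553
2 1.849 4.276 33.105
3 1.572 3.089 48.024
4 1.336 2.232 60.705
5 1.136 1.613 71.484
final: 71.484 4.827

Arc 1: start y=4.400, vy=5.510 → t=1.639, apex=5.918, x_land=15.553, impact vy=-10.879
  bounce: vy ← 0.85·10.879 = 9.247
Arc 2: start y=0.000, vy=9.247 → t=1.849, apex=4.276, x_land=33.105, impact vy=-9.247
  bounce: vy ← 0.85·9.247 = 7.860
Arc 3: start y=0.000, vy=7.860 → t=1.572, apex=3.089, x_land=48.024, impact vy=-7.860
  bounce: vy ← 0.85·7.860 = 6.681
Arc 4: start y=0.000, vy=6.681 → t=1.336, apex=2.232, x_land=60.705, impact vy=-6.681
  bounce: vy ← 0.85·6.681 = 5.679
Arc 5: start y=0.000, vy=5.679 → t=1.136, apex=1.613, x_land=71.484, impact vy=-5.679
  bounce: vy ← 0.85·5.679 = 4.827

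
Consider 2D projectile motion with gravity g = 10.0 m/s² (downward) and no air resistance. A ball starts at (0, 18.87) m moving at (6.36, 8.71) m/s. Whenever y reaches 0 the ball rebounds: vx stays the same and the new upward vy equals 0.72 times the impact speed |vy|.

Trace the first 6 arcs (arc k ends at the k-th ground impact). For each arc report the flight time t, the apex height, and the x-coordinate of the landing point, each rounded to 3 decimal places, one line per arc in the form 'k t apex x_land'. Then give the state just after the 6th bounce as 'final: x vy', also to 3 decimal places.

1 3.000 22.663 19.080
2 3.066 11.749 38.578
3 2.207 6.090 52.617
4 1.589 3.157 62.725
5 1.144 1.637 70.003
6 0.824 0.848 75.242
final: 75.242 2.966

Arc 1: start y=18.870, vy=8.710 → t=3.000, apex=22.663, x_land=19.080, impact vy=-21.290
  bounce: vy ← 0.72·21.290 = 15.329
Arc 2: start y=0.000, vy=15.329 → t=3.066, apex=11.749, x_land=38.578, impact vy=-15.329
  bounce: vy ← 0.72·15.329 = 11.037
Arc 3: start y=0.000, vy=11.037 → t=2.207, apex=6.090, x_land=52.617, impact vy=-11.037
  bounce: vy ← 0.72·11.037 = 7.946
Arc 4: start y=0.000, vy=7.946 → t=1.589, apex=3.157, x_land=62.725, impact vy=-7.946
  bounce: vy ← 0.72·7.946 = 5.721
Arc 5: start y=0.000, vy=5.721 → t=1.144, apex=1.637, x_land=70.003, impact vy=-5.721
  bounce: vy ← 0.72·5.721 = 4.119
Arc 6: start y=0.000, vy=4.119 → t=0.824, apex=0.848, x_land=75.242, impact vy=-4.119
  bounce: vy ← 0.72·4.119 = 2.966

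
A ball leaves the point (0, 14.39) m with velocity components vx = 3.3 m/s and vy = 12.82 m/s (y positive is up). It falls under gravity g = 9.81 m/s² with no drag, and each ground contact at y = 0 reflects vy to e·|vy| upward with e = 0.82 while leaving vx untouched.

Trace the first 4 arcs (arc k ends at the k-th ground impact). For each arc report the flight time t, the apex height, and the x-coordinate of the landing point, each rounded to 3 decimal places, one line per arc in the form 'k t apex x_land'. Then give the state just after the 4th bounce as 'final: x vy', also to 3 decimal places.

Arc 1: start y=14.390, vy=12.820 → t=3.461, apex=22.767, x_land=11.422, impact vy=-21.135
  bounce: vy ← 0.82·21.135 = 17.331
Arc 2: start y=0.000, vy=17.331 → t=3.533, apex=15.308, x_land=23.082, impact vy=-17.331
  bounce: vy ← 0.82·17.331 = 14.211
Arc 3: start y=0.000, vy=14.211 → t=2.897, apex=10.293, x_land=32.643, impact vy=-14.211
  bounce: vy ← 0.82·14.211 = 11.653
Arc 4: start y=0.000, vy=11.653 → t=2.376, apex=6.921, x_land=40.483, impact vy=-11.653
  bounce: vy ← 0.82·11.653 = 9.556

1 3.461 22.767 11.422
2 3.533 15.308 23.082
3 2.897 10.293 32.643
4 2.376 6.921 40.483
final: 40.483 9.556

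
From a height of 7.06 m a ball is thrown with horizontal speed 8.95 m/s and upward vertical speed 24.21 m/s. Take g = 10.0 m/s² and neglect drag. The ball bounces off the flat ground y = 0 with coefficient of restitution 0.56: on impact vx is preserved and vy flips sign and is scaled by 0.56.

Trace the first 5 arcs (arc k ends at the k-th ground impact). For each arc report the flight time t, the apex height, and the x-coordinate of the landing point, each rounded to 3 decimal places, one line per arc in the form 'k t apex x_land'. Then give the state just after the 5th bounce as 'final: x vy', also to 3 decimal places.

1 5.118 36.366 45.805
2 3.021 11.404 72.839
3 1.691 3.576 87.978
4 0.947 1.122 96.455
5 0.530 0.352 101.203
final: 101.203 1.485

Arc 1: start y=7.060, vy=24.210 → t=5.118, apex=36.366, x_land=45.805, impact vy=-26.969
  bounce: vy ← 0.56·26.969 = 15.103
Arc 2: start y=0.000, vy=15.103 → t=3.021, apex=11.404, x_land=72.839, impact vy=-15.103
  bounce: vy ← 0.56·15.103 = 8.457
Arc 3: start y=0.000, vy=8.457 → t=1.691, apex=3.576, x_land=87.978, impact vy=-8.457
  bounce: vy ← 0.56·8.457 = 4.736
Arc 4: start y=0.000, vy=4.736 → t=0.947, apex=1.122, x_land=96.455, impact vy=-4.736
  bounce: vy ← 0.56·4.736 = 2.652
Arc 5: start y=0.000, vy=2.652 → t=0.530, apex=0.352, x_land=101.203, impact vy=-2.652
  bounce: vy ← 0.56·2.652 = 1.485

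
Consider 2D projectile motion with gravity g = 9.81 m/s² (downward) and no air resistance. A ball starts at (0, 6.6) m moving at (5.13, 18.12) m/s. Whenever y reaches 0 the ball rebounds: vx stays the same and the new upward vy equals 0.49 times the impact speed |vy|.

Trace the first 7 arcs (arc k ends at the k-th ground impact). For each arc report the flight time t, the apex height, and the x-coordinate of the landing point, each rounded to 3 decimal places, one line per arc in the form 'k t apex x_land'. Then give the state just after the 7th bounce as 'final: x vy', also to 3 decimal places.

1 4.028 23.335 20.665
2 2.138 5.603 31.630
3 1.047 1.345 37.003
4 0.513 0.323 39.636
5 0.251 0.078 40.926
6 0.123 0.019 41.558
7 0.060 0.004 41.868
final: 41.868 0.145

Arc 1: start y=6.600, vy=18.120 → t=4.028, apex=23.335, x_land=20.665, impact vy=-21.397
  bounce: vy ← 0.49·21.397 = 10.484
Arc 2: start y=0.000, vy=10.484 → t=2.138, apex=5.603, x_land=31.630, impact vy=-10.484
  bounce: vy ← 0.49·10.484 = 5.137
Arc 3: start y=0.000, vy=5.137 → t=1.047, apex=1.345, x_land=37.003, impact vy=-5.137
  bounce: vy ← 0.49·5.137 = 2.517
Arc 4: start y=0.000, vy=2.517 → t=0.513, apex=0.323, x_land=39.636, impact vy=-2.517
  bounce: vy ← 0.49·2.517 = 1.233
Arc 5: start y=0.000, vy=1.233 → t=0.251, apex=0.078, x_land=40.926, impact vy=-1.233
  bounce: vy ← 0.49·1.233 = 0.604
Arc 6: start y=0.000, vy=0.604 → t=0.123, apex=0.019, x_land=41.558, impact vy=-0.604
  bounce: vy ← 0.49·0.604 = 0.296
Arc 7: start y=0.000, vy=0.296 → t=0.060, apex=0.004, x_land=41.868, impact vy=-0.296
  bounce: vy ← 0.49·0.296 = 0.145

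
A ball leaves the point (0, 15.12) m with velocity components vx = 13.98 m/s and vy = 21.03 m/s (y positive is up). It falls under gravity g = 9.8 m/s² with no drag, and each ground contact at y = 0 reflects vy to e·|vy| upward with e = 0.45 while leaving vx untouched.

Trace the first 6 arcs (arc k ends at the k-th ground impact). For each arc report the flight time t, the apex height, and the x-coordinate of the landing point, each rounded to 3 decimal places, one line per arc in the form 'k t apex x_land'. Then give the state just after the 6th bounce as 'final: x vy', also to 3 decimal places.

Arc 1: start y=15.120, vy=21.030 → t=4.919, apex=37.684, x_land=68.769, impact vy=-27.177
  bounce: vy ← 0.45·27.177 = 12.230
Arc 2: start y=0.000, vy=12.230 → t=2.496, apex=7.631, x_land=103.662, impact vy=-12.230
  bounce: vy ← 0.45·12.230 = 5.503
Arc 3: start y=0.000, vy=5.503 → t=1.123, apex=1.545, x_land=119.364, impact vy=-5.503
  bounce: vy ← 0.45·5.503 = 2.477
Arc 4: start y=0.000, vy=2.477 → t=0.505, apex=0.313, x_land=126.429, impact vy=-2.477
  bounce: vy ← 0.45·2.477 = 1.114
Arc 5: start y=0.000, vy=1.114 → t=0.227, apex=0.063, x_land=129.609, impact vy=-1.114
  bounce: vy ← 0.45·1.114 = 0.502
Arc 6: start y=0.000, vy=0.502 → t=0.102, apex=0.013, x_land=131.040, impact vy=-0.502
  bounce: vy ← 0.45·0.502 = 0.226

1 4.919 37.684 68.769
2 2.496 7.631 103.662
3 1.123 1.545 119.364
4 0.505 0.313 126.429
5 0.227 0.063 129.609
6 0.102 0.013 131.040
final: 131.040 0.226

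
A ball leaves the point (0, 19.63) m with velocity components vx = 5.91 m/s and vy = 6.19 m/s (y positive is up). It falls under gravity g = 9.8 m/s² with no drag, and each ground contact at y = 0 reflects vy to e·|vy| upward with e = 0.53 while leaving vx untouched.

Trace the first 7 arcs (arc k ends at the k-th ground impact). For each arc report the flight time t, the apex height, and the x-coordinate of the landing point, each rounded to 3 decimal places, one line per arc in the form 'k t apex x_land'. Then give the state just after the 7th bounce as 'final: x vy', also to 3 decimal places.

1 2.730 21.585 16.137
2 2.225 6.063 29.285
3 1.179 1.703 36.254
4 0.625 0.478 39.947
5 0.331 0.134 41.905
6 0.176 0.038 42.942
7 0.093 0.011 43.492
final: 43.492 0.242

Arc 1: start y=19.630, vy=6.190 → t=2.730, apex=21.585, x_land=16.137, impact vy=-20.569
  bounce: vy ← 0.53·20.569 = 10.901
Arc 2: start y=0.000, vy=10.901 → t=2.225, apex=6.063, x_land=29.285, impact vy=-10.901
  bounce: vy ← 0.53·10.901 = 5.778
Arc 3: start y=0.000, vy=5.778 → t=1.179, apex=1.703, x_land=36.254, impact vy=-5.778
  bounce: vy ← 0.53·5.778 = 3.062
Arc 4: start y=0.000, vy=3.062 → t=0.625, apex=0.478, x_land=39.947, impact vy=-3.062
  bounce: vy ← 0.53·3.062 = 1.623
Arc 5: start y=0.000, vy=1.623 → t=0.331, apex=0.134, x_land=41.905, impact vy=-1.623
  bounce: vy ← 0.53·1.623 = 0.860
Arc 6: start y=0.000, vy=0.860 → t=0.176, apex=0.038, x_land=42.942, impact vy=-0.860
  bounce: vy ← 0.53·0.860 = 0.456
Arc 7: start y=0.000, vy=0.456 → t=0.093, apex=0.011, x_land=43.492, impact vy=-0.456
  bounce: vy ← 0.53·0.456 = 0.242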